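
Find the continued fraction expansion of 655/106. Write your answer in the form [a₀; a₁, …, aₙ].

[6; 5, 1, 1, 2, 1, 2]

⌊655/106⌋ = 6, remainder 19
⌊106/19⌋ = 5, remainder 11
⌊19/11⌋ = 1, remainder 8
⌊11/8⌋ = 1, remainder 3
⌊8/3⌋ = 2, remainder 2
⌊3/2⌋ = 1, remainder 1
⌊2/1⌋ = 2, remainder 0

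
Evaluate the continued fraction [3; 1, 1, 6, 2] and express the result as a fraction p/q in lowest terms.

Start with 2.
6 + 1/(2/1) = 6 + 1/2 = 13/2
1 + 1/(13/2) = 1 + 2/13 = 15/13
1 + 1/(15/13) = 1 + 13/15 = 28/15
3 + 1/(28/15) = 3 + 15/28 = 99/28

99/28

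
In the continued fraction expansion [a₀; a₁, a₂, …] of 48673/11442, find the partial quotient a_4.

48673 = 4·11442 + 2905, so a_0 = 4
11442 = 3·2905 + 2727, so a_1 = 3
2905 = 1·2727 + 178, so a_2 = 1
2727 = 15·178 + 57, so a_3 = 15
178 = 3·57 + 7, so a_4 = 3

3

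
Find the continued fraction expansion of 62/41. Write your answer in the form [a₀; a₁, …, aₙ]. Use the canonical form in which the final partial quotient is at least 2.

[1; 1, 1, 20]

⌊62/41⌋ = 1, remainder 21
⌊41/21⌋ = 1, remainder 20
⌊21/20⌋ = 1, remainder 1
⌊20/1⌋ = 20, remainder 0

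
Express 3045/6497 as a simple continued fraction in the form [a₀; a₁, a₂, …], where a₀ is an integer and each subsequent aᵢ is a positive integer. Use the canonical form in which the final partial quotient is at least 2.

Repeatedly divide and take the remainder:
3045 = 0·6497 + 3045, so a_0 = 0
6497 = 2·3045 + 407, so a_1 = 2
3045 = 7·407 + 196, so a_2 = 7
407 = 2·196 + 15, so a_3 = 2
196 = 13·15 + 1, so a_4 = 13
15 = 15·1 + 0, so a_5 = 15

[0; 2, 7, 2, 13, 15]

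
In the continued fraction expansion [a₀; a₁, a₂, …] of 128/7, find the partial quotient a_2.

Run the Euclidean algorithm, recording each quotient:
⌊128/7⌋ = 18, remainder 2
⌊7/2⌋ = 3, remainder 1
⌊2/1⌋ = 2, remainder 0

2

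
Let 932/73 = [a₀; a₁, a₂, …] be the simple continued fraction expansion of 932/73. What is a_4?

Apply division with remainder until the remainder is 0:
⌊932/73⌋ = 12, remainder 56
⌊73/56⌋ = 1, remainder 17
⌊56/17⌋ = 3, remainder 5
⌊17/5⌋ = 3, remainder 2
⌊5/2⌋ = 2, remainder 1

2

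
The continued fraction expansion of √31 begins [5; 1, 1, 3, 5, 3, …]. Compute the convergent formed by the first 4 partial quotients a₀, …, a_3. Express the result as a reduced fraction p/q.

Collapse the nested fraction from the inside out:
Start with 3.
1 + 1/(3/1) = 1 + 1/3 = 4/3
1 + 1/(4/3) = 1 + 3/4 = 7/4
5 + 1/(7/4) = 5 + 4/7 = 39/7

39/7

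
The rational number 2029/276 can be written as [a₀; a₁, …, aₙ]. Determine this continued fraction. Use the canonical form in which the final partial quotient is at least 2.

[7; 2, 1, 5, 2, 7]

2029 ÷ 276 → quotient 7, remainder 97
276 ÷ 97 → quotient 2, remainder 82
97 ÷ 82 → quotient 1, remainder 15
82 ÷ 15 → quotient 5, remainder 7
15 ÷ 7 → quotient 2, remainder 1
7 ÷ 1 → quotient 7, remainder 0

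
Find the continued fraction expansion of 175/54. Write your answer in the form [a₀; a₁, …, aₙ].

175 ÷ 54 → quotient 3, remainder 13
54 ÷ 13 → quotient 4, remainder 2
13 ÷ 2 → quotient 6, remainder 1
2 ÷ 1 → quotient 2, remainder 0

[3; 4, 6, 2]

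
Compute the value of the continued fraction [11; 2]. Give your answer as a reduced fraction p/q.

Work from the innermost term outward:
Start with 2.
11 + 1/(2/1) = 11 + 1/2 = 23/2

23/2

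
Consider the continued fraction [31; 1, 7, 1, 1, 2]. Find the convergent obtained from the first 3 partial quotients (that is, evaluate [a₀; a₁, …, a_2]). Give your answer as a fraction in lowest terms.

a_0 = 31: 31/1
a_1 = 1: 32/1
a_2 = 7: 255/8

255/8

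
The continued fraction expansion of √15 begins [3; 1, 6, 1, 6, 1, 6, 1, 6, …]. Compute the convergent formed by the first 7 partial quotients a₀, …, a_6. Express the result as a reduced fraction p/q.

1677/433

Start with 6.
1 + 1/(6/1) = 1 + 1/6 = 7/6
6 + 1/(7/6) = 6 + 6/7 = 48/7
1 + 1/(48/7) = 1 + 7/48 = 55/48
6 + 1/(55/48) = 6 + 48/55 = 378/55
1 + 1/(378/55) = 1 + 55/378 = 433/378
3 + 1/(433/378) = 3 + 378/433 = 1677/433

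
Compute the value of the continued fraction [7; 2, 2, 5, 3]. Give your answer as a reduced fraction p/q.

a_0 = 7: 7/1
a_1 = 2: 15/2
a_2 = 2: 37/5
a_3 = 5: 200/27
a_4 = 3: 637/86

637/86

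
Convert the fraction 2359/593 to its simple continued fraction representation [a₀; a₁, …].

Repeatedly divide and take the remainder:
2359 = 3·593 + 580, so a_0 = 3
593 = 1·580 + 13, so a_1 = 1
580 = 44·13 + 8, so a_2 = 44
13 = 1·8 + 5, so a_3 = 1
8 = 1·5 + 3, so a_4 = 1
5 = 1·3 + 2, so a_5 = 1
3 = 1·2 + 1, so a_6 = 1
2 = 2·1 + 0, so a_7 = 2

[3; 1, 44, 1, 1, 1, 1, 2]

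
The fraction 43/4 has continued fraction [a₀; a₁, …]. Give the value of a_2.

3

Repeatedly divide and take the remainder:
43 ÷ 4 → quotient 10, remainder 3
4 ÷ 3 → quotient 1, remainder 1
3 ÷ 1 → quotient 3, remainder 0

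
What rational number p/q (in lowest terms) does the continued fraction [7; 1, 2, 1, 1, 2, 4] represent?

Collapse the nested fraction from the inside out:
Start with 4.
2 + 1/(4/1) = 2 + 1/4 = 9/4
1 + 1/(9/4) = 1 + 4/9 = 13/9
1 + 1/(13/9) = 1 + 9/13 = 22/13
2 + 1/(22/13) = 2 + 13/22 = 57/22
1 + 1/(57/22) = 1 + 22/57 = 79/57
7 + 1/(79/57) = 7 + 57/79 = 610/79

610/79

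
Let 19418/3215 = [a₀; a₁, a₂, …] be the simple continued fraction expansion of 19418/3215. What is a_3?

1

19418 ÷ 3215 → quotient 6, remainder 128
3215 ÷ 128 → quotient 25, remainder 15
128 ÷ 15 → quotient 8, remainder 8
15 ÷ 8 → quotient 1, remainder 7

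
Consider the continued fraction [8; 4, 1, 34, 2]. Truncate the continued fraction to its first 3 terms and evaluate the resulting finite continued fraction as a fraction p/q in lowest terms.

41/5

Start with 1.
4 + 1/(1/1) = 4 + 1/1 = 5/1
8 + 1/(5/1) = 8 + 1/5 = 41/5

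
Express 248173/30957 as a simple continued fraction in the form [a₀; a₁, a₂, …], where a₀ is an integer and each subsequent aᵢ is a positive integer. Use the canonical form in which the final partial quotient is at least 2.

248173 ÷ 30957 → quotient 8, remainder 517
30957 ÷ 517 → quotient 59, remainder 454
517 ÷ 454 → quotient 1, remainder 63
454 ÷ 63 → quotient 7, remainder 13
63 ÷ 13 → quotient 4, remainder 11
13 ÷ 11 → quotient 1, remainder 2
11 ÷ 2 → quotient 5, remainder 1
2 ÷ 1 → quotient 2, remainder 0

[8; 59, 1, 7, 4, 1, 5, 2]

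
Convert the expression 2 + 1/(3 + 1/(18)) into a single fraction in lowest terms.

a_0 = 2: 2/1
a_1 = 3: 7/3
a_2 = 18: 128/55

128/55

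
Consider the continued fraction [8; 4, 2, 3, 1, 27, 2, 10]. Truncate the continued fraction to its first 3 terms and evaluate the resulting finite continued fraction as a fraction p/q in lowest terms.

74/9

a_0 = 8: 8/1
a_1 = 4: 33/4
a_2 = 2: 74/9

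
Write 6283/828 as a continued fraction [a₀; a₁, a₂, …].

Repeatedly divide and take the remainder:
6283 = 7·828 + 487, so a_0 = 7
828 = 1·487 + 341, so a_1 = 1
487 = 1·341 + 146, so a_2 = 1
341 = 2·146 + 49, so a_3 = 2
146 = 2·49 + 48, so a_4 = 2
49 = 1·48 + 1, so a_5 = 1
48 = 48·1 + 0, so a_6 = 48

[7; 1, 1, 2, 2, 1, 48]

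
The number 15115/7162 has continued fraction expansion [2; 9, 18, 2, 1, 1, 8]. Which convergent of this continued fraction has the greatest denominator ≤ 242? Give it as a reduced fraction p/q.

a_0 = 2: 2/1  (≤ bound)
a_1 = 9: 19/9  (≤ bound)
a_2 = 18: 344/163  (≤ bound)
a_3 = 2: 707/335  (> 242, stop)

344/163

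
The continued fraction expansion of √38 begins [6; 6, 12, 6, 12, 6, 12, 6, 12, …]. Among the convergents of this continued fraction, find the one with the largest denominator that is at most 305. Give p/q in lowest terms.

450/73

List convergents until the denominator exceeds the bound:
a_0 = 6: 6/1  (≤ bound)
a_1 = 6: 37/6  (≤ bound)
a_2 = 12: 450/73  (≤ bound)
a_3 = 6: 2737/444  (> 305, stop)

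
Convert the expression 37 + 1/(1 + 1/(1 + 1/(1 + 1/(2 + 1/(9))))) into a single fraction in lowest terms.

Compute successive convergents:
a_0 = 37: 37/1
a_1 = 1: 38/1
a_2 = 1: 75/2
a_3 = 1: 113/3
a_4 = 2: 301/8
a_5 = 9: 2822/75

2822/75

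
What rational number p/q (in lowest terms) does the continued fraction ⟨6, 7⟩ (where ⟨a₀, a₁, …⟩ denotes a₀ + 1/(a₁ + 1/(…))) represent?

Work from the innermost term outward:
Start with 7.
6 + 1/(7/1) = 6 + 1/7 = 43/7

43/7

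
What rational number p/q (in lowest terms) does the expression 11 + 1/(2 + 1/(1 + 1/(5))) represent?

Start with 5.
1 + 1/(5/1) = 1 + 1/5 = 6/5
2 + 1/(6/5) = 2 + 5/6 = 17/6
11 + 1/(17/6) = 11 + 6/17 = 193/17

193/17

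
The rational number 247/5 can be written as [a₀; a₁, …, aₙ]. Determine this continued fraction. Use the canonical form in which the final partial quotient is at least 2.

[49; 2, 2]

Repeatedly divide and take the remainder:
⌊247/5⌋ = 49, remainder 2
⌊5/2⌋ = 2, remainder 1
⌊2/1⌋ = 2, remainder 0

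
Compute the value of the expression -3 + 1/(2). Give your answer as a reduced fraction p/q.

Use the convergent recurrence hₖ = aₖ·hₖ₋₁ + hₖ₋₂ (and likewise for the denominators kₖ):
a_0 = -3: -3/1
a_1 = 2: -5/2

-5/2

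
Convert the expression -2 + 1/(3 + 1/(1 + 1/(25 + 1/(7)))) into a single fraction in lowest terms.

-1267/725

a_0 = -2: -2/1
a_1 = 3: -5/3
a_2 = 1: -7/4
a_3 = 25: -180/103
a_4 = 7: -1267/725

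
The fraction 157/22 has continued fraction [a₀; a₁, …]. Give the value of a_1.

7

Apply division with remainder until the remainder is 0:
157 ÷ 22 → quotient 7, remainder 3
22 ÷ 3 → quotient 7, remainder 1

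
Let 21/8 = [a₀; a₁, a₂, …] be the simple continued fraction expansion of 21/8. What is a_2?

1

Apply division with remainder until the remainder is 0:
⌊21/8⌋ = 2, remainder 5
⌊8/5⌋ = 1, remainder 3
⌊5/3⌋ = 1, remainder 2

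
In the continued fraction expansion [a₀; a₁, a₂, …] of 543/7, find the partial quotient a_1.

543 ÷ 7 → quotient 77, remainder 4
7 ÷ 4 → quotient 1, remainder 3

1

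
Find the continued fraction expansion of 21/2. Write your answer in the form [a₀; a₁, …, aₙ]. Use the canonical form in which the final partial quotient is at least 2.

[10; 2]

21 ÷ 2 → quotient 10, remainder 1
2 ÷ 1 → quotient 2, remainder 0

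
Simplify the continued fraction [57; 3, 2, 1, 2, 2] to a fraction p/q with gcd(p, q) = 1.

3667/64

Work from the innermost term outward:
Start with 2.
2 + 1/(2/1) = 2 + 1/2 = 5/2
1 + 1/(5/2) = 1 + 2/5 = 7/5
2 + 1/(7/5) = 2 + 5/7 = 19/7
3 + 1/(19/7) = 3 + 7/19 = 64/19
57 + 1/(64/19) = 57 + 19/64 = 3667/64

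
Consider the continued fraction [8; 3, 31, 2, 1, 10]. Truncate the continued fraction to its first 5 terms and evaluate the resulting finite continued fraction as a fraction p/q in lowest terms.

2374/285

a_0 = 8: 8/1
a_1 = 3: 25/3
a_2 = 31: 783/94
a_3 = 2: 1591/191
a_4 = 1: 2374/285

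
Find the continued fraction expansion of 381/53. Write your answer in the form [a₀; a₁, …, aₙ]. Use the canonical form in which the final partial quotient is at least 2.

[7; 5, 3, 3]

Repeatedly divide and take the remainder:
381 ÷ 53 → quotient 7, remainder 10
53 ÷ 10 → quotient 5, remainder 3
10 ÷ 3 → quotient 3, remainder 1
3 ÷ 1 → quotient 3, remainder 0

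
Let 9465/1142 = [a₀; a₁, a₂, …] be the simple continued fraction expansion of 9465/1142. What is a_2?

Run the Euclidean algorithm, recording each quotient:
9465 ÷ 1142 → quotient 8, remainder 329
1142 ÷ 329 → quotient 3, remainder 155
329 ÷ 155 → quotient 2, remainder 19

2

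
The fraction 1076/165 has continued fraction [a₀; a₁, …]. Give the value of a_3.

11

Run the Euclidean algorithm, recording each quotient:
⌊1076/165⌋ = 6, remainder 86
⌊165/86⌋ = 1, remainder 79
⌊86/79⌋ = 1, remainder 7
⌊79/7⌋ = 11, remainder 2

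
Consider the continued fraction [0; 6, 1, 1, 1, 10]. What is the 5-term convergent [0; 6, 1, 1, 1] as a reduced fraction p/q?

3/20

Start with 1.
1 + 1/(1/1) = 1 + 1/1 = 2/1
1 + 1/(2/1) = 1 + 1/2 = 3/2
6 + 1/(3/2) = 6 + 2/3 = 20/3
0 + 1/(20/3) = 0 + 3/20 = 3/20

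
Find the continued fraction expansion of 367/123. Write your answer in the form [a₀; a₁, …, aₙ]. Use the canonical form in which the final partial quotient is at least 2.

367 ÷ 123 → quotient 2, remainder 121
123 ÷ 121 → quotient 1, remainder 2
121 ÷ 2 → quotient 60, remainder 1
2 ÷ 1 → quotient 2, remainder 0

[2; 1, 60, 2]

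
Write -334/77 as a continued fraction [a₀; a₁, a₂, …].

[-5; 1, 1, 1, 25]

-334 ÷ 77 → quotient -5, remainder 51
77 ÷ 51 → quotient 1, remainder 26
51 ÷ 26 → quotient 1, remainder 25
26 ÷ 25 → quotient 1, remainder 1
25 ÷ 1 → quotient 25, remainder 0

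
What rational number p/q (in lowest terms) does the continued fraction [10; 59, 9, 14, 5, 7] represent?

Starting at the tail and folding back:
Start with 7.
5 + 1/(7/1) = 5 + 1/7 = 36/7
14 + 1/(36/7) = 14 + 7/36 = 511/36
9 + 1/(511/36) = 9 + 36/511 = 4635/511
59 + 1/(4635/511) = 59 + 511/4635 = 273976/4635
10 + 1/(273976/4635) = 10 + 4635/273976 = 2744395/273976

2744395/273976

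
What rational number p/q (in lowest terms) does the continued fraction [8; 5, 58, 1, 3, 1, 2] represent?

33855/4129

Start with 2.
1 + 1/(2/1) = 1 + 1/2 = 3/2
3 + 1/(3/2) = 3 + 2/3 = 11/3
1 + 1/(11/3) = 1 + 3/11 = 14/11
58 + 1/(14/11) = 58 + 11/14 = 823/14
5 + 1/(823/14) = 5 + 14/823 = 4129/823
8 + 1/(4129/823) = 8 + 823/4129 = 33855/4129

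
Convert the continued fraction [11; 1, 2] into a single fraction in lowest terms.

Compute successive convergents:
a_0 = 11: 11/1
a_1 = 1: 12/1
a_2 = 2: 35/3

35/3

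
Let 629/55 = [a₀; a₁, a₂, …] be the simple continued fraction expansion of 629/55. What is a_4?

3

⌊629/55⌋ = 11, remainder 24
⌊55/24⌋ = 2, remainder 7
⌊24/7⌋ = 3, remainder 3
⌊7/3⌋ = 2, remainder 1
⌊3/1⌋ = 3, remainder 0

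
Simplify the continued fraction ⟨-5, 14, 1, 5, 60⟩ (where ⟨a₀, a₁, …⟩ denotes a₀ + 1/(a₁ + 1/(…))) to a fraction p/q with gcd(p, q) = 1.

-26414/5355

Use the convergent recurrence hₖ = aₖ·hₖ₋₁ + hₖ₋₂ (and likewise for the denominators kₖ):
a_0 = -5: -5/1
a_1 = 14: -69/14
a_2 = 1: -74/15
a_3 = 5: -439/89
a_4 = 60: -26414/5355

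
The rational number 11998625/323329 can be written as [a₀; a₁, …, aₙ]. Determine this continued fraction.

⌊11998625/323329⌋ = 37, remainder 35452
⌊323329/35452⌋ = 9, remainder 4261
⌊35452/4261⌋ = 8, remainder 1364
⌊4261/1364⌋ = 3, remainder 169
⌊1364/169⌋ = 8, remainder 12
⌊169/12⌋ = 14, remainder 1
⌊12/1⌋ = 12, remainder 0

[37; 9, 8, 3, 8, 14, 12]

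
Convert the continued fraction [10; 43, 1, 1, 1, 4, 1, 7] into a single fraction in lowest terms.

Compute successive convergents:
a_0 = 10: 10/1
a_1 = 43: 431/43
a_2 = 1: 441/44
a_3 = 1: 872/87
a_4 = 1: 1313/131
a_5 = 4: 6124/611
a_6 = 1: 7437/742
a_7 = 7: 58183/5805

58183/5805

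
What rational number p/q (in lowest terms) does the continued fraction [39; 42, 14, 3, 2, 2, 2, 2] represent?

Start with 2.
2 + 1/(2/1) = 2 + 1/2 = 5/2
2 + 1/(5/2) = 2 + 2/5 = 12/5
2 + 1/(12/5) = 2 + 5/12 = 29/12
3 + 1/(29/12) = 3 + 12/29 = 99/29
14 + 1/(99/29) = 14 + 29/99 = 1415/99
42 + 1/(1415/99) = 42 + 99/1415 = 59529/1415
39 + 1/(59529/1415) = 39 + 1415/59529 = 2323046/59529

2323046/59529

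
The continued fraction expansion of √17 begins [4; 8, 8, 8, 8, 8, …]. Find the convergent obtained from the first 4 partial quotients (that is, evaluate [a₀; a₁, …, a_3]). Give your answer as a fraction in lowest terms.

a_0 = 4: 4/1
a_1 = 8: 33/8
a_2 = 8: 268/65
a_3 = 8: 2177/528

2177/528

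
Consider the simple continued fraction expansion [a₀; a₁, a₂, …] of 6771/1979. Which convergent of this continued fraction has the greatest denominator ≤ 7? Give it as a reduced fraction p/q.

a_0 = 3: 3/1  (≤ bound)
a_1 = 2: 7/2  (≤ bound)
a_2 = 2: 17/5  (≤ bound)
a_3 = 1: 24/7  (≤ bound)
a_4 = 2: 65/19  (> 7, stop)

24/7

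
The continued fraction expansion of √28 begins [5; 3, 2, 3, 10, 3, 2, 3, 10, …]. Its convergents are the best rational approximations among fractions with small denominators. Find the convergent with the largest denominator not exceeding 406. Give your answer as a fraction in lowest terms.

1307/247

a_0 = 5: 5/1  (≤ bound)
a_1 = 3: 16/3  (≤ bound)
a_2 = 2: 37/7  (≤ bound)
a_3 = 3: 127/24  (≤ bound)
a_4 = 10: 1307/247  (≤ bound)
a_5 = 3: 4048/765  (> 406, stop)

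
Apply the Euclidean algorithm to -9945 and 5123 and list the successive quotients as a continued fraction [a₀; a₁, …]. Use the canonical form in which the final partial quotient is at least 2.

[-2; 17, 50, 6]

-9945 ÷ 5123 → quotient -2, remainder 301
5123 ÷ 301 → quotient 17, remainder 6
301 ÷ 6 → quotient 50, remainder 1
6 ÷ 1 → quotient 6, remainder 0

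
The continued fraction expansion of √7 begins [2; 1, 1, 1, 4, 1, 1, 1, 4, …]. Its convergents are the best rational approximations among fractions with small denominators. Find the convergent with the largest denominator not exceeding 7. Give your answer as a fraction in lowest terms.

8/3

a_0 = 2: 2/1  (≤ bound)
a_1 = 1: 3/1  (≤ bound)
a_2 = 1: 5/2  (≤ bound)
a_3 = 1: 8/3  (≤ bound)
a_4 = 4: 37/14  (> 7, stop)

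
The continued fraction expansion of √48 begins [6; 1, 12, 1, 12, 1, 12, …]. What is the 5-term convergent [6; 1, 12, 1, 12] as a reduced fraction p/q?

a_0 = 6: 6/1
a_1 = 1: 7/1
a_2 = 12: 90/13
a_3 = 1: 97/14
a_4 = 12: 1254/181

1254/181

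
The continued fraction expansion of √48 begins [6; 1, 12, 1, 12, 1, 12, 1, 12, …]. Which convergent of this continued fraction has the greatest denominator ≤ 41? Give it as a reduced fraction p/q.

List convergents until the denominator exceeds the bound:
a_0 = 6: 6/1  (≤ bound)
a_1 = 1: 7/1  (≤ bound)
a_2 = 12: 90/13  (≤ bound)
a_3 = 1: 97/14  (≤ bound)
a_4 = 12: 1254/181  (> 41, stop)

97/14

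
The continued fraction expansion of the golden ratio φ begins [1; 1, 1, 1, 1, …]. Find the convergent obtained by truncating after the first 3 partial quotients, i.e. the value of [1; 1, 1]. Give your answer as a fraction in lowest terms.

Build up convergents one term at a time:
a_0 = 1: 1/1
a_1 = 1: 2/1
a_2 = 1: 3/2

3/2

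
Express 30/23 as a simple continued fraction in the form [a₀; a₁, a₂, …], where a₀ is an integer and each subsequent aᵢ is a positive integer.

[1; 3, 3, 2]

30 = 1·23 + 7, so a_0 = 1
23 = 3·7 + 2, so a_1 = 3
7 = 3·2 + 1, so a_2 = 3
2 = 2·1 + 0, so a_3 = 2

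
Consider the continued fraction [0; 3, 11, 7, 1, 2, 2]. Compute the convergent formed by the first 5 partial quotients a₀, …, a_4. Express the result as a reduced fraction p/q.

89/275

Start with 1.
7 + 1/(1/1) = 7 + 1/1 = 8/1
11 + 1/(8/1) = 11 + 1/8 = 89/8
3 + 1/(89/8) = 3 + 8/89 = 275/89
0 + 1/(275/89) = 0 + 89/275 = 89/275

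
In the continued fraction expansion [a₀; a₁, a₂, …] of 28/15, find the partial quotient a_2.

Apply division with remainder until the remainder is 0:
28 ÷ 15 → quotient 1, remainder 13
15 ÷ 13 → quotient 1, remainder 2
13 ÷ 2 → quotient 6, remainder 1

6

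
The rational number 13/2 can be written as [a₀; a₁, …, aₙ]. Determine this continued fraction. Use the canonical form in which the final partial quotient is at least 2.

13 = 6·2 + 1, so a_0 = 6
2 = 2·1 + 0, so a_1 = 2

[6; 2]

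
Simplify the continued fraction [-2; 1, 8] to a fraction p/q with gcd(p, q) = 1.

-10/9

Start with 8.
1 + 1/(8/1) = 1 + 1/8 = 9/8
-2 + 1/(9/8) = -2 + 8/9 = -10/9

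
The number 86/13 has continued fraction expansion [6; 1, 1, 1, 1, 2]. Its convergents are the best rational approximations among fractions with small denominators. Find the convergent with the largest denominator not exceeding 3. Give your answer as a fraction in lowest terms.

a_0 = 6: 6/1  (≤ bound)
a_1 = 1: 7/1  (≤ bound)
a_2 = 1: 13/2  (≤ bound)
a_3 = 1: 20/3  (≤ bound)
a_4 = 1: 33/5  (> 3, stop)

20/3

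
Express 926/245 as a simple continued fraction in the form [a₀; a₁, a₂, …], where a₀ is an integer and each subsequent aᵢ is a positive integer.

926 = 3·245 + 191, so a_0 = 3
245 = 1·191 + 54, so a_1 = 1
191 = 3·54 + 29, so a_2 = 3
54 = 1·29 + 25, so a_3 = 1
29 = 1·25 + 4, so a_4 = 1
25 = 6·4 + 1, so a_5 = 6
4 = 4·1 + 0, so a_6 = 4

[3; 1, 3, 1, 1, 6, 4]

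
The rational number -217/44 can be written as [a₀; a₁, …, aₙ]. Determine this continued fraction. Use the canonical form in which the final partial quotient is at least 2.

Run the Euclidean algorithm, recording each quotient:
-217 = -5·44 + 3, so a_0 = -5
44 = 14·3 + 2, so a_1 = 14
3 = 1·2 + 1, so a_2 = 1
2 = 2·1 + 0, so a_3 = 2

[-5; 14, 1, 2]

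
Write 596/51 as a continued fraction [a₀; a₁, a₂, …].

[11; 1, 2, 5, 3]

596 = 11·51 + 35, so a_0 = 11
51 = 1·35 + 16, so a_1 = 1
35 = 2·16 + 3, so a_2 = 2
16 = 5·3 + 1, so a_3 = 5
3 = 3·1 + 0, so a_4 = 3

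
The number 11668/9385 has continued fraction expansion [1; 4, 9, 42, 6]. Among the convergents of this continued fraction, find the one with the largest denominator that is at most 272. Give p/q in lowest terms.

a_0 = 1: 1/1  (≤ bound)
a_1 = 4: 5/4  (≤ bound)
a_2 = 9: 46/37  (≤ bound)
a_3 = 42: 1937/1558  (> 272, stop)

46/37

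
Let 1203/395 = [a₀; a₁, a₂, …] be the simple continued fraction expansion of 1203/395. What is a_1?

21

1203 ÷ 395 → quotient 3, remainder 18
395 ÷ 18 → quotient 21, remainder 17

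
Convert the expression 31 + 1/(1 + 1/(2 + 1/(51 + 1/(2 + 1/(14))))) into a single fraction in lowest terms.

Use the convergent recurrence hₖ = aₖ·hₖ₋₁ + hₖ₋₂ (and likewise for the denominators kₖ):
a_0 = 31: 31/1
a_1 = 1: 32/1
a_2 = 2: 95/3
a_3 = 51: 4877/154
a_4 = 2: 9849/311
a_5 = 14: 142763/4508

142763/4508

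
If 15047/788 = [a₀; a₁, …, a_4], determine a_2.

1

Repeatedly divide and take the remainder:
⌊15047/788⌋ = 19, remainder 75
⌊788/75⌋ = 10, remainder 38
⌊75/38⌋ = 1, remainder 37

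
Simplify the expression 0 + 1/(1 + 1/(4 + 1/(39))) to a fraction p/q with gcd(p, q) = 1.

157/196

Start with 39.
4 + 1/(39/1) = 4 + 1/39 = 157/39
1 + 1/(157/39) = 1 + 39/157 = 196/157
0 + 1/(196/157) = 0 + 157/196 = 157/196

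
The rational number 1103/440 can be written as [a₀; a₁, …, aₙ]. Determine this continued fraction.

1103 = 2·440 + 223, so a_0 = 2
440 = 1·223 + 217, so a_1 = 1
223 = 1·217 + 6, so a_2 = 1
217 = 36·6 + 1, so a_3 = 36
6 = 6·1 + 0, so a_4 = 6

[2; 1, 1, 36, 6]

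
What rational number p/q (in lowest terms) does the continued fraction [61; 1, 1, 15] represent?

1907/31

a_0 = 61: 61/1
a_1 = 1: 62/1
a_2 = 1: 123/2
a_3 = 15: 1907/31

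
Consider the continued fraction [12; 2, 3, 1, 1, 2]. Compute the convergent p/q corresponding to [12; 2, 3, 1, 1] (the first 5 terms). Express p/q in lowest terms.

199/16

Collapse the nested fraction from the inside out:
Start with 1.
1 + 1/(1/1) = 1 + 1/1 = 2/1
3 + 1/(2/1) = 3 + 1/2 = 7/2
2 + 1/(7/2) = 2 + 2/7 = 16/7
12 + 1/(16/7) = 12 + 7/16 = 199/16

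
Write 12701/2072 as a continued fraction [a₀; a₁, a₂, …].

⌊12701/2072⌋ = 6, remainder 269
⌊2072/269⌋ = 7, remainder 189
⌊269/189⌋ = 1, remainder 80
⌊189/80⌋ = 2, remainder 29
⌊80/29⌋ = 2, remainder 22
⌊29/22⌋ = 1, remainder 7
⌊22/7⌋ = 3, remainder 1
⌊7/1⌋ = 7, remainder 0

[6; 7, 1, 2, 2, 1, 3, 7]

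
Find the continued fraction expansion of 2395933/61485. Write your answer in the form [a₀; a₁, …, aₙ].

[38; 1, 30, 46, 10, 1, 3]

2395933 = 38·61485 + 59503, so a_0 = 38
61485 = 1·59503 + 1982, so a_1 = 1
59503 = 30·1982 + 43, so a_2 = 30
1982 = 46·43 + 4, so a_3 = 46
43 = 10·4 + 3, so a_4 = 10
4 = 1·3 + 1, so a_5 = 1
3 = 3·1 + 0, so a_6 = 3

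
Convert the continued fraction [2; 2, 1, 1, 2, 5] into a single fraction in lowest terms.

167/70

a_0 = 2: 2/1
a_1 = 2: 5/2
a_2 = 1: 7/3
a_3 = 1: 12/5
a_4 = 2: 31/13
a_5 = 5: 167/70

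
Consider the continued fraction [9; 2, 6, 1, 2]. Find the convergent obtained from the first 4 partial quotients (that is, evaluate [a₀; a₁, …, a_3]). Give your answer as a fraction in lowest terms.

Start with 1.
6 + 1/(1/1) = 6 + 1/1 = 7/1
2 + 1/(7/1) = 2 + 1/7 = 15/7
9 + 1/(15/7) = 9 + 7/15 = 142/15

142/15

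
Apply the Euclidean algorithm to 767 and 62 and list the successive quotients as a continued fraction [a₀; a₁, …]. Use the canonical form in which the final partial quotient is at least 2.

Apply division with remainder until the remainder is 0:
767 = 12·62 + 23, so a_0 = 12
62 = 2·23 + 16, so a_1 = 2
23 = 1·16 + 7, so a_2 = 1
16 = 2·7 + 2, so a_3 = 2
7 = 3·2 + 1, so a_4 = 3
2 = 2·1 + 0, so a_5 = 2

[12; 2, 1, 2, 3, 2]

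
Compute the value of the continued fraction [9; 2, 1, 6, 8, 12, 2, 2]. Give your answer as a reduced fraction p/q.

95423/10206

Starting at the tail and folding back:
Start with 2.
2 + 1/(2/1) = 2 + 1/2 = 5/2
12 + 1/(5/2) = 12 + 2/5 = 62/5
8 + 1/(62/5) = 8 + 5/62 = 501/62
6 + 1/(501/62) = 6 + 62/501 = 3068/501
1 + 1/(3068/501) = 1 + 501/3068 = 3569/3068
2 + 1/(3569/3068) = 2 + 3068/3569 = 10206/3569
9 + 1/(10206/3569) = 9 + 3569/10206 = 95423/10206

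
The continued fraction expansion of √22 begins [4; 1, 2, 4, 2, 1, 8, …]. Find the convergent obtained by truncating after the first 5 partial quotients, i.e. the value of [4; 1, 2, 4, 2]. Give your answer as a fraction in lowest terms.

136/29

a_0 = 4: 4/1
a_1 = 1: 5/1
a_2 = 2: 14/3
a_3 = 4: 61/13
a_4 = 2: 136/29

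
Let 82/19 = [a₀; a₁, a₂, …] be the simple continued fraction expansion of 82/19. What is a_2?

Run the Euclidean algorithm, recording each quotient:
⌊82/19⌋ = 4, remainder 6
⌊19/6⌋ = 3, remainder 1
⌊6/1⌋ = 6, remainder 0

6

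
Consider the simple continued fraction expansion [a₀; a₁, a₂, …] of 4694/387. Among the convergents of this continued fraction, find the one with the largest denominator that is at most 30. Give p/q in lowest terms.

279/23

a_0 = 12: 12/1  (≤ bound)
a_1 = 7: 85/7  (≤ bound)
a_2 = 1: 97/8  (≤ bound)
a_3 = 2: 279/23  (≤ bound)
a_4 = 1: 376/31  (> 30, stop)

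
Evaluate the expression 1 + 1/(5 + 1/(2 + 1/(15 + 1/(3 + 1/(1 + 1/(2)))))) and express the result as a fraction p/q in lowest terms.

a_0 = 1: 1/1
a_1 = 5: 6/5
a_2 = 2: 13/11
a_3 = 15: 201/170
a_4 = 3: 616/521
a_5 = 1: 817/691
a_6 = 2: 2250/1903

2250/1903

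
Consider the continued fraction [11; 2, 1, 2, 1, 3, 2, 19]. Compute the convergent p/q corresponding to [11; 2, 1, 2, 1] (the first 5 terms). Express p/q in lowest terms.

Build up convergents one term at a time:
a_0 = 11: 11/1
a_1 = 2: 23/2
a_2 = 1: 34/3
a_3 = 2: 91/8
a_4 = 1: 125/11

125/11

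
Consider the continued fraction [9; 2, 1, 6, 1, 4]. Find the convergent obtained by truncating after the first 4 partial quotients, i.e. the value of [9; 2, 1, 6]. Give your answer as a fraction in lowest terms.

187/20

a_0 = 9: 9/1
a_1 = 2: 19/2
a_2 = 1: 28/3
a_3 = 6: 187/20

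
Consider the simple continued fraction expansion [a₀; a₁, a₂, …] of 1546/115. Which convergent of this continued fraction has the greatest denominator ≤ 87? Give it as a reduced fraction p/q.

121/9

List convergents until the denominator exceeds the bound:
a_0 = 13: 13/1  (≤ bound)
a_1 = 2: 27/2  (≤ bound)
a_2 = 3: 94/7  (≤ bound)
a_3 = 1: 121/9  (≤ bound)
a_4 = 12: 1546/115  (> 87, stop)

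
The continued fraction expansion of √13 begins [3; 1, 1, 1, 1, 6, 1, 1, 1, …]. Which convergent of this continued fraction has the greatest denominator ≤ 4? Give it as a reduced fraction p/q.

11/3

a_0 = 3: 3/1  (≤ bound)
a_1 = 1: 4/1  (≤ bound)
a_2 = 1: 7/2  (≤ bound)
a_3 = 1: 11/3  (≤ bound)
a_4 = 1: 18/5  (> 4, stop)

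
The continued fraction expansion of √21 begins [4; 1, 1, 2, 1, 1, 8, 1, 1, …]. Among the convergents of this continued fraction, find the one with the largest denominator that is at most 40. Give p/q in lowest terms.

a_0 = 4: 4/1  (≤ bound)
a_1 = 1: 5/1  (≤ bound)
a_2 = 1: 9/2  (≤ bound)
a_3 = 2: 23/5  (≤ bound)
a_4 = 1: 32/7  (≤ bound)
a_5 = 1: 55/12  (≤ bound)
a_6 = 8: 472/103  (> 40, stop)

55/12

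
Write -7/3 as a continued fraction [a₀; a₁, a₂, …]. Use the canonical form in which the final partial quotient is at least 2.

[-3; 1, 2]

⌊-7/3⌋ = -3, remainder 2
⌊3/2⌋ = 1, remainder 1
⌊2/1⌋ = 2, remainder 0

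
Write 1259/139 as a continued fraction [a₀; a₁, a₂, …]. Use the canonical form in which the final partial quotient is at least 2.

⌊1259/139⌋ = 9, remainder 8
⌊139/8⌋ = 17, remainder 3
⌊8/3⌋ = 2, remainder 2
⌊3/2⌋ = 1, remainder 1
⌊2/1⌋ = 2, remainder 0

[9; 17, 2, 1, 2]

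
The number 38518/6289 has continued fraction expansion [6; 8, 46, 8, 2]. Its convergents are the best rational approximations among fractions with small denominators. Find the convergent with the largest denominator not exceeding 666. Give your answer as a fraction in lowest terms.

List convergents until the denominator exceeds the bound:
a_0 = 6: 6/1  (≤ bound)
a_1 = 8: 49/8  (≤ bound)
a_2 = 46: 2260/369  (≤ bound)
a_3 = 8: 18129/2960  (> 666, stop)

2260/369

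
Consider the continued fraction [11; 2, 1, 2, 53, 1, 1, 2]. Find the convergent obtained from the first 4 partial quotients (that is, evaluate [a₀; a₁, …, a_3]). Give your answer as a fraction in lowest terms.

91/8

a_0 = 11: 11/1
a_1 = 2: 23/2
a_2 = 1: 34/3
a_3 = 2: 91/8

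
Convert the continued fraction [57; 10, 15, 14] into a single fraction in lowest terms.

a_0 = 57: 57/1
a_1 = 10: 571/10
a_2 = 15: 8622/151
a_3 = 14: 121279/2124

121279/2124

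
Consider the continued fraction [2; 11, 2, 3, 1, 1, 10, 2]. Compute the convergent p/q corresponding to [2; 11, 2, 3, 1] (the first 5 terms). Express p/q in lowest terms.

215/103

Start with 1.
3 + 1/(1/1) = 3 + 1/1 = 4/1
2 + 1/(4/1) = 2 + 1/4 = 9/4
11 + 1/(9/4) = 11 + 4/9 = 103/9
2 + 1/(103/9) = 2 + 9/103 = 215/103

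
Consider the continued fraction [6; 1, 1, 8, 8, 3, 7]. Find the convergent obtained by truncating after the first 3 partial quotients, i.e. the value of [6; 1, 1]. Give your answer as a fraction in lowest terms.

Use the convergent recurrence hₖ = aₖ·hₖ₋₁ + hₖ₋₂ (and likewise for the denominators kₖ):
a_0 = 6: 6/1
a_1 = 1: 7/1
a_2 = 1: 13/2

13/2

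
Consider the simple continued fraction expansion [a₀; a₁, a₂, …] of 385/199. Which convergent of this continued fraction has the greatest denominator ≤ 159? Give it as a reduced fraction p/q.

a_0 = 1: 1/1  (≤ bound)
a_1 = 1: 2/1  (≤ bound)
a_2 = 14: 29/15  (≤ bound)
a_3 = 3: 89/46  (≤ bound)
a_4 = 4: 385/199  (> 159, stop)

89/46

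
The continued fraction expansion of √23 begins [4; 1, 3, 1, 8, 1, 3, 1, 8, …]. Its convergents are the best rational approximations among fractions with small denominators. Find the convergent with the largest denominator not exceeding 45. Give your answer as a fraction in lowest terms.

List convergents until the denominator exceeds the bound:
a_0 = 4: 4/1  (≤ bound)
a_1 = 1: 5/1  (≤ bound)
a_2 = 3: 19/4  (≤ bound)
a_3 = 1: 24/5  (≤ bound)
a_4 = 8: 211/44  (≤ bound)
a_5 = 1: 235/49  (> 45, stop)

211/44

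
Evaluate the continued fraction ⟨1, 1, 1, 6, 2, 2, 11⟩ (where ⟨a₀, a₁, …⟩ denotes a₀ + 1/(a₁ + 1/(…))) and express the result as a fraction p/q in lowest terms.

a_0 = 1: 1/1
a_1 = 1: 2/1
a_2 = 1: 3/2
a_3 = 6: 20/13
a_4 = 2: 43/28
a_5 = 2: 106/69
a_6 = 11: 1209/787

1209/787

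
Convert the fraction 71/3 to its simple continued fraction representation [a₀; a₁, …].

[23; 1, 2]

71 ÷ 3 → quotient 23, remainder 2
3 ÷ 2 → quotient 1, remainder 1
2 ÷ 1 → quotient 2, remainder 0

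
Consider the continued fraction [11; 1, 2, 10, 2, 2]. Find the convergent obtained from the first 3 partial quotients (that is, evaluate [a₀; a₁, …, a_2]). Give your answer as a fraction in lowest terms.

Start with 2.
1 + 1/(2/1) = 1 + 1/2 = 3/2
11 + 1/(3/2) = 11 + 2/3 = 35/3

35/3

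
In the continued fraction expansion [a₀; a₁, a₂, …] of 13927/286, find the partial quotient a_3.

3

⌊13927/286⌋ = 48, remainder 199
⌊286/199⌋ = 1, remainder 87
⌊199/87⌋ = 2, remainder 25
⌊87/25⌋ = 3, remainder 12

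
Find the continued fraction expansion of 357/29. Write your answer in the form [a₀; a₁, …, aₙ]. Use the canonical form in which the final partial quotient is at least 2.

[12; 3, 4, 2]

357 ÷ 29 → quotient 12, remainder 9
29 ÷ 9 → quotient 3, remainder 2
9 ÷ 2 → quotient 4, remainder 1
2 ÷ 1 → quotient 2, remainder 0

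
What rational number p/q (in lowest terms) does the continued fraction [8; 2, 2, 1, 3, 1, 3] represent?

1053/125

Start with 3.
1 + 1/(3/1) = 1 + 1/3 = 4/3
3 + 1/(4/3) = 3 + 3/4 = 15/4
1 + 1/(15/4) = 1 + 4/15 = 19/15
2 + 1/(19/15) = 2 + 15/19 = 53/19
2 + 1/(53/19) = 2 + 19/53 = 125/53
8 + 1/(125/53) = 8 + 53/125 = 1053/125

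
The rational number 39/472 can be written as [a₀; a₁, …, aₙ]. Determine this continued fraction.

[0; 12, 9, 1, 3]

39 = 0·472 + 39, so a_0 = 0
472 = 12·39 + 4, so a_1 = 12
39 = 9·4 + 3, so a_2 = 9
4 = 1·3 + 1, so a_3 = 1
3 = 3·1 + 0, so a_4 = 3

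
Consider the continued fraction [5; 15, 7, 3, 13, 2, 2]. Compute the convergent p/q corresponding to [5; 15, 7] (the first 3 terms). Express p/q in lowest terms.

Start with 7.
15 + 1/(7/1) = 15 + 1/7 = 106/7
5 + 1/(106/7) = 5 + 7/106 = 537/106

537/106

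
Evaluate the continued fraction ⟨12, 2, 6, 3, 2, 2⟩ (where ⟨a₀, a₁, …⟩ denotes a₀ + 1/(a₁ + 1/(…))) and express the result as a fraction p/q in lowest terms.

2879/231

a_0 = 12: 12/1
a_1 = 2: 25/2
a_2 = 6: 162/13
a_3 = 3: 511/41
a_4 = 2: 1184/95
a_5 = 2: 2879/231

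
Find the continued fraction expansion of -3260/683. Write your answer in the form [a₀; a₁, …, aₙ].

[-5; 4, 2, 2, 5, 1, 4]

⌊-3260/683⌋ = -5, remainder 155
⌊683/155⌋ = 4, remainder 63
⌊155/63⌋ = 2, remainder 29
⌊63/29⌋ = 2, remainder 5
⌊29/5⌋ = 5, remainder 4
⌊5/4⌋ = 1, remainder 1
⌊4/1⌋ = 4, remainder 0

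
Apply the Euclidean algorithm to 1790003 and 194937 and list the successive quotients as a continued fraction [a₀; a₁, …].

1790003 = 9·194937 + 35570, so a_0 = 9
194937 = 5·35570 + 17087, so a_1 = 5
35570 = 2·17087 + 1396, so a_2 = 2
17087 = 12·1396 + 335, so a_3 = 12
1396 = 4·335 + 56, so a_4 = 4
335 = 5·56 + 55, so a_5 = 5
56 = 1·55 + 1, so a_6 = 1
55 = 55·1 + 0, so a_7 = 55

[9; 5, 2, 12, 4, 5, 1, 55]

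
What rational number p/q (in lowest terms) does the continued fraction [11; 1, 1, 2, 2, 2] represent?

336/29

Build up convergents one term at a time:
a_0 = 11: 11/1
a_1 = 1: 12/1
a_2 = 1: 23/2
a_3 = 2: 58/5
a_4 = 2: 139/12
a_5 = 2: 336/29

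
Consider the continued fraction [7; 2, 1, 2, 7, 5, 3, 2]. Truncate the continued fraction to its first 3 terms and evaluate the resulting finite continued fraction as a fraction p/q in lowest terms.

Use the convergent recurrence hₖ = aₖ·hₖ₋₁ + hₖ₋₂ (and likewise for the denominators kₖ):
a_0 = 7: 7/1
a_1 = 2: 15/2
a_2 = 1: 22/3

22/3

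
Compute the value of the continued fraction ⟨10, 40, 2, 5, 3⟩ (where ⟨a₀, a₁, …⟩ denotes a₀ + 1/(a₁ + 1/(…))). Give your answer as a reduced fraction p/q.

a_0 = 10: 10/1
a_1 = 40: 401/40
a_2 = 2: 812/81
a_3 = 5: 4461/445
a_4 = 3: 14195/1416

14195/1416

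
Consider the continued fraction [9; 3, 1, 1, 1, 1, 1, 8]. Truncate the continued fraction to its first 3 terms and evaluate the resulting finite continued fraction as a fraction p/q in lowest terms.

37/4

Start with 1.
3 + 1/(1/1) = 3 + 1/1 = 4/1
9 + 1/(4/1) = 9 + 1/4 = 37/4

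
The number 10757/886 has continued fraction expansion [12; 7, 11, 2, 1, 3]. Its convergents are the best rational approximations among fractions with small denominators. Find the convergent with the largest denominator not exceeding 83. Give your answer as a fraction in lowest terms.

a_0 = 12: 12/1  (≤ bound)
a_1 = 7: 85/7  (≤ bound)
a_2 = 11: 947/78  (≤ bound)
a_3 = 2: 1979/163  (> 83, stop)

947/78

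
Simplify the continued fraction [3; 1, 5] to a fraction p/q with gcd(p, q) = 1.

Start with 5.
1 + 1/(5/1) = 1 + 1/5 = 6/5
3 + 1/(6/5) = 3 + 5/6 = 23/6

23/6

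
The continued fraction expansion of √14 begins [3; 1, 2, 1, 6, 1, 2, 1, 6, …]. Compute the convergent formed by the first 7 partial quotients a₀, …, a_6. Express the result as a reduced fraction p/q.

Compute successive convergents:
a_0 = 3: 3/1
a_1 = 1: 4/1
a_2 = 2: 11/3
a_3 = 1: 15/4
a_4 = 6: 101/27
a_5 = 1: 116/31
a_6 = 2: 333/89

333/89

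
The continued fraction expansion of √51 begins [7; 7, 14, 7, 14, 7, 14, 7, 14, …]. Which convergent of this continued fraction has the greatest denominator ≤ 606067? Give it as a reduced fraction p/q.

a_0 = 7: 7/1  (≤ bound)
a_1 = 7: 50/7  (≤ bound)
a_2 = 14: 707/99  (≤ bound)
a_3 = 7: 4999/700  (≤ bound)
a_4 = 14: 70693/9899  (≤ bound)
a_5 = 7: 499850/69993  (≤ bound)
a_6 = 14: 7068593/989801  (> 606067, stop)

499850/69993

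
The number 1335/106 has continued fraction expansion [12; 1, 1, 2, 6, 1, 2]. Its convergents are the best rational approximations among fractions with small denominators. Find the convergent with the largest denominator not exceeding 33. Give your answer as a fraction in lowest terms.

403/32

a_0 = 12: 12/1  (≤ bound)
a_1 = 1: 13/1  (≤ bound)
a_2 = 1: 25/2  (≤ bound)
a_3 = 2: 63/5  (≤ bound)
a_4 = 6: 403/32  (≤ bound)
a_5 = 1: 466/37  (> 33, stop)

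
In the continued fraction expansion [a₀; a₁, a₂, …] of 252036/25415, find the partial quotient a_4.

Apply division with remainder until the remainder is 0:
252036 = 9·25415 + 23301, so a_0 = 9
25415 = 1·23301 + 2114, so a_1 = 1
23301 = 11·2114 + 47, so a_2 = 11
2114 = 44·47 + 46, so a_3 = 44
47 = 1·46 + 1, so a_4 = 1

1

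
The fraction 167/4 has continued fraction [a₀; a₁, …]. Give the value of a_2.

⌊167/4⌋ = 41, remainder 3
⌊4/3⌋ = 1, remainder 1
⌊3/1⌋ = 3, remainder 0

3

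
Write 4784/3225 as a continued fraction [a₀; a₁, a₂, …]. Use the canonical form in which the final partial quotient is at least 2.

4784 ÷ 3225 → quotient 1, remainder 1559
3225 ÷ 1559 → quotient 2, remainder 107
1559 ÷ 107 → quotient 14, remainder 61
107 ÷ 61 → quotient 1, remainder 46
61 ÷ 46 → quotient 1, remainder 15
46 ÷ 15 → quotient 3, remainder 1
15 ÷ 1 → quotient 15, remainder 0

[1; 2, 14, 1, 1, 3, 15]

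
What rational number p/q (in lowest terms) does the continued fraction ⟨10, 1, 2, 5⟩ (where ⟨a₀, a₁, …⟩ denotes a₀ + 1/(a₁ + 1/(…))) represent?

171/16

Start with 5.
2 + 1/(5/1) = 2 + 1/5 = 11/5
1 + 1/(11/5) = 1 + 5/11 = 16/11
10 + 1/(16/11) = 10 + 11/16 = 171/16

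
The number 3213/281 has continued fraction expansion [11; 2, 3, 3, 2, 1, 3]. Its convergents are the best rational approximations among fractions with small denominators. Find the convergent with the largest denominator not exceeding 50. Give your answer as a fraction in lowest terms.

a_0 = 11: 11/1  (≤ bound)
a_1 = 2: 23/2  (≤ bound)
a_2 = 3: 80/7  (≤ bound)
a_3 = 3: 263/23  (≤ bound)
a_4 = 2: 606/53  (> 50, stop)

263/23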